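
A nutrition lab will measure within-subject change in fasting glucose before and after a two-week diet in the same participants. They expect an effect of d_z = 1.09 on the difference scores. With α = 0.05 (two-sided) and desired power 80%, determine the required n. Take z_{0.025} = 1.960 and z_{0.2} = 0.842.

For a paired (one-sample on differences) test: n = ((z_{α/2} + z_β) / d)².
z_{α/2} + z_β = 1.960 + 0.842 = 2.802.
n = (2.802 / 1.09)² = 2.571² = 6.61.
Round up.

n = 7 pairs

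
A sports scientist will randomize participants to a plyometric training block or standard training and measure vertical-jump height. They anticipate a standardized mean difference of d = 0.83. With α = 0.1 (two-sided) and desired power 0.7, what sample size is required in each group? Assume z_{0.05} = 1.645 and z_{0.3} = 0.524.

For two independent groups with equal n: n = 2·((z_{α/2} + z_β) / d)².
z_{α/2} + z_β = 1.645 + 0.524 = 2.169.
n = 2 × (2.169 / 0.83)² = 2 × 2.613² = 2 × 6.83 = 13.7.
Round up to the next whole participant.

n = 14 per group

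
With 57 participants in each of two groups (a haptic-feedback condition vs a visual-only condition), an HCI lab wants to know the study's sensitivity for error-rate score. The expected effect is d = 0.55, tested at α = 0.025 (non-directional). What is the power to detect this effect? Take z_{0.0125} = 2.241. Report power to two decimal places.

power ≈ 0.76

For two equal groups, power = Φ(d·√(n/2) − z_{α/2}).
d·√(n/2) = 0.55 × √(57/2) = 0.55 × 5.339 = 2.936.
z_β = 2.936 − 2.241 = 0.695.
Power = Φ(0.695) = 0.757.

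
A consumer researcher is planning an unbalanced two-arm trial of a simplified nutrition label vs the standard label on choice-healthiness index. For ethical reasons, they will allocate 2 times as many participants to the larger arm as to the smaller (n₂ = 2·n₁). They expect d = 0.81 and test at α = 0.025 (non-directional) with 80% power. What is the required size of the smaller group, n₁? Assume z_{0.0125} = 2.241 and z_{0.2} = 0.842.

n₁ = 22

With allocation ratio k = n₂/n₁ = 2, Var(x̄₁−x̄₂) = σ²(1/n₁ + 1/(k·n₁)) = σ²·(k+1)/(k·n₁).
So n₁ = (1 + 1/k)·((z_{α/2} + z_β)/d)² = 1.500 × (3.083/0.81)².
n₁ = 1.500 × 14.49 = 21.7.
Round up: n₁ = 22, giving n₂ = 2 × 22 = 44.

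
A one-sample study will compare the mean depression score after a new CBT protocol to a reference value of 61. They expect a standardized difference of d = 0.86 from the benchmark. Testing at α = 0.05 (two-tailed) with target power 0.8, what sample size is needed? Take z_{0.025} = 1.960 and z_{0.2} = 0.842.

For a one-sample test: n = ((z_{α/2} + z_β) / d)².
z_{α/2} + z_β = 1.960 + 0.842 = 2.802.
n = (2.802 / 0.86)² = 3.258² = 10.62.
Round up.

n = 11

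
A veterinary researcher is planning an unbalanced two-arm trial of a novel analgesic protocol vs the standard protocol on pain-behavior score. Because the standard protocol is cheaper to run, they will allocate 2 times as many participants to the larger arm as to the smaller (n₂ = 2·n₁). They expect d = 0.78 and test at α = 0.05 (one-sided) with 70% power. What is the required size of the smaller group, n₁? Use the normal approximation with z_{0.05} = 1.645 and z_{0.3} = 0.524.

With allocation ratio k = n₂/n₁ = 2, Var(x̄₁−x̄₂) = σ²(1/n₁ + 1/(k·n₁)) = σ²·(k+1)/(k·n₁).
So n₁ = (1 + 1/k)·((z_{α} + z_β)/d)² = 1.500 × (2.169/0.78)².
n₁ = 1.500 × 7.73 = 11.6.
Round up: n₁ = 12, giving n₂ = 2 × 12 = 24.

n₁ = 12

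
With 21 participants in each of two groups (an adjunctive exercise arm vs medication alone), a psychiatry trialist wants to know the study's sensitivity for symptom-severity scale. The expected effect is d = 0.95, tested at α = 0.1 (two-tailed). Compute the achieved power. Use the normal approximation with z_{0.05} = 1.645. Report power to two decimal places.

power ≈ 0.92

For two equal groups, power = Φ(d·√(n/2) − z_{α/2}).
d·√(n/2) = 0.95 × √(21/2) = 0.95 × 3.240 = 3.078.
z_β = 3.078 − 1.645 = 1.433.
Power = Φ(1.433) = 0.924.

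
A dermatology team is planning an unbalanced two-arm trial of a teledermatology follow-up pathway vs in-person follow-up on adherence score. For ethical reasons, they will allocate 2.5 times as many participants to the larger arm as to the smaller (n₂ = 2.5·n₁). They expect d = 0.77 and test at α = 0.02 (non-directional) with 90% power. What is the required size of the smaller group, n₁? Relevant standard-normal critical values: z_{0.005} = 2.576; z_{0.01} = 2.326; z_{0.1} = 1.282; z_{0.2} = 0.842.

With allocation ratio k = n₂/n₁ = 2.5, Var(x̄₁−x̄₂) = σ²(1/n₁ + 1/(k·n₁)) = σ²·(k+1)/(k·n₁).
So n₁ = (1 + 1/k)·((z_{α/2} + z_β)/d)² = 1.400 × (3.608/0.77)².
n₁ = 1.400 × 21.96 = 30.7.
Round up: n₁ = 31, giving n₂ = ⌈2.5 × 31⌉ = ⌈77.5⌉ = 78.

n₁ = 31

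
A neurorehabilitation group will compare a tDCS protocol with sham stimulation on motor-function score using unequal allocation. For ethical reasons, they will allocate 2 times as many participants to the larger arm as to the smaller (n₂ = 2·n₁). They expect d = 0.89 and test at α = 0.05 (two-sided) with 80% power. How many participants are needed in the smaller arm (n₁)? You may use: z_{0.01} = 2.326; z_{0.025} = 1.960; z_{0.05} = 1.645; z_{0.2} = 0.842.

With allocation ratio k = n₂/n₁ = 2, Var(x̄₁−x̄₂) = σ²(1/n₁ + 1/(k·n₁)) = σ²·(k+1)/(k·n₁).
So n₁ = (1 + 1/k)·((z_{α/2} + z_β)/d)² = 1.500 × (2.802/0.89)².
n₁ = 1.500 × 9.91 = 14.9.
Round up: n₁ = 15, giving n₂ = 2 × 15 = 30.

n₁ = 15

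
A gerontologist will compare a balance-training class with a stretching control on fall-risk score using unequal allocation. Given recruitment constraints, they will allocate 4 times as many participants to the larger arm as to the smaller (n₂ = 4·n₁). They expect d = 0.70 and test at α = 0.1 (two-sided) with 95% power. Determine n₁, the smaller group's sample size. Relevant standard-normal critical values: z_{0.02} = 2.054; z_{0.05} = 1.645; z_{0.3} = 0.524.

With allocation ratio k = n₂/n₁ = 4, Var(x̄₁−x̄₂) = σ²(1/n₁ + 1/(k·n₁)) = σ²·(k+1)/(k·n₁).
So n₁ = (1 + 1/k)·((z_{α/2} + z_β)/d)² = 1.250 × (3.290/0.70)².
n₁ = 1.250 × 22.09 = 27.6.
Round up: n₁ = 28, giving n₂ = 4 × 28 = 112.

n₁ = 28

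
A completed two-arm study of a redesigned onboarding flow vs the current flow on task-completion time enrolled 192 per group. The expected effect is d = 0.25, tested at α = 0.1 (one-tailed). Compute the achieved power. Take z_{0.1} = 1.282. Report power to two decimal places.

power ≈ 0.88

For two equal groups, power = Φ(d·√(n/2) − z_{α}).
d·√(n/2) = 0.25 × √(192/2) = 0.25 × 9.798 = 2.449.
z_β = 2.449 − 1.282 = 1.167.
Power = Φ(1.167) = 0.878.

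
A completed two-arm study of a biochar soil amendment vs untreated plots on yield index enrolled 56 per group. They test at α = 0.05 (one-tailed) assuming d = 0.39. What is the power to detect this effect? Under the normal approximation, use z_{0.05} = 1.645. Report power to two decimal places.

For two equal groups, power = Φ(d·√(n/2) − z_{α}).
d·√(n/2) = 0.39 × √(56/2) = 0.39 × 5.292 = 2.064.
z_β = 2.064 − 1.645 = 0.419.
Power = Φ(0.419) = 0.662.

power ≈ 0.66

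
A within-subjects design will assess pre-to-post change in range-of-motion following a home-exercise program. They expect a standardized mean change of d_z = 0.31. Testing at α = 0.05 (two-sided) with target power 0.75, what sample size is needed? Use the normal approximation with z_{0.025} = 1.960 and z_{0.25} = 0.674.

For a paired (one-sample on differences) test: n = ((z_{α/2} + z_β) / d)².
z_{α/2} + z_β = 1.960 + 0.674 = 2.634.
n = (2.634 / 0.31)² = 8.497² = 72.20.
Round up.

n = 73 pairs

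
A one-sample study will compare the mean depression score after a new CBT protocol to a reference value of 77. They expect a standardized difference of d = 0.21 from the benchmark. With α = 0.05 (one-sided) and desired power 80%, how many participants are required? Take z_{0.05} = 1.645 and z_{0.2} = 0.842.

For a one-sample test: n = ((z_{α} + z_β) / d)².
z_{α} + z_β = 1.645 + 0.842 = 2.487.
n = (2.487 / 0.21)² = 11.843² = 140.25.
Round up.

n = 141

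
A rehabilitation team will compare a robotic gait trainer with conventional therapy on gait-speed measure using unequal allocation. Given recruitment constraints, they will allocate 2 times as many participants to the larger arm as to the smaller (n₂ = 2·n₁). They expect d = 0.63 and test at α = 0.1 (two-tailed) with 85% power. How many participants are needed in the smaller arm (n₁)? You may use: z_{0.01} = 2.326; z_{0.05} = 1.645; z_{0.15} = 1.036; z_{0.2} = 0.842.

n₁ = 28

With allocation ratio k = n₂/n₁ = 2, Var(x̄₁−x̄₂) = σ²(1/n₁ + 1/(k·n₁)) = σ²·(k+1)/(k·n₁).
So n₁ = (1 + 1/k)·((z_{α/2} + z_β)/d)² = 1.500 × (2.681/0.63)².
n₁ = 1.500 × 18.11 = 27.2.
Round up: n₁ = 28, giving n₂ = 2 × 28 = 56.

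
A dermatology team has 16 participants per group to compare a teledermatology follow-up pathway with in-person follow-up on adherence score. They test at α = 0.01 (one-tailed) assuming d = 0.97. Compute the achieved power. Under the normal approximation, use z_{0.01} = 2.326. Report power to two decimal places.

For two equal groups, power = Φ(d·√(n/2) − z_{α}).
d·√(n/2) = 0.97 × √(16/2) = 0.97 × 2.828 = 2.744.
z_β = 2.744 − 2.326 = 0.418.
Power = Φ(0.418) = 0.662.

power ≈ 0.66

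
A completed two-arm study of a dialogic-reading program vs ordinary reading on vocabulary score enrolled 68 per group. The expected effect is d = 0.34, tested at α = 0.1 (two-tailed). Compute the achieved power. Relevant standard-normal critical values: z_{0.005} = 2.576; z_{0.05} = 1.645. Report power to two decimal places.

power ≈ 0.63

For two equal groups, power = Φ(d·√(n/2) − z_{α/2}).
d·√(n/2) = 0.34 × √(68/2) = 0.34 × 5.831 = 1.983.
z_β = 1.983 − 1.645 = 0.338.
Power = Φ(0.338) = 0.632.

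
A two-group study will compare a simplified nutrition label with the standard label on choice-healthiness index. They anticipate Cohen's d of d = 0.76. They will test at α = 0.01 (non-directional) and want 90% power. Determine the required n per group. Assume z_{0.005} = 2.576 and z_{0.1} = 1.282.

For two independent groups with equal n: n = 2·((z_{α/2} + z_β) / d)².
z_{α/2} + z_β = 2.576 + 1.282 = 3.858.
n = 2 × (3.858 / 0.76)² = 2 × 5.076² = 2 × 25.77 = 51.5.
Round up to the next whole participant.

n = 52 per group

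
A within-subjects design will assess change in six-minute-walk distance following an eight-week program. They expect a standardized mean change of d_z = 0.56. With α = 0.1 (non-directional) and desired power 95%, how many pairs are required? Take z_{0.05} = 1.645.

n = 35 pairs

For a paired (one-sample on differences) test: n = ((z_{α/2} + z_β) / d)².
z_{α/2} + z_β = 1.645 + 1.645 = 3.290.
n = (3.290 / 0.56)² = 5.875² = 34.52.
Round up.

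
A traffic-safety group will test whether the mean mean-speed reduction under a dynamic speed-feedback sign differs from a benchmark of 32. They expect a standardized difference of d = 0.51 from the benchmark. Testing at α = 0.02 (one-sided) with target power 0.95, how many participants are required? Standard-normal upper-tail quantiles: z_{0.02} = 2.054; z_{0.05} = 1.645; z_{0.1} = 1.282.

n = 53

For a one-sample test: n = ((z_{α} + z_β) / d)².
z_{α} + z_β = 2.054 + 1.645 = 3.699.
n = (3.699 / 0.51)² = 7.253² = 52.61.
Round up.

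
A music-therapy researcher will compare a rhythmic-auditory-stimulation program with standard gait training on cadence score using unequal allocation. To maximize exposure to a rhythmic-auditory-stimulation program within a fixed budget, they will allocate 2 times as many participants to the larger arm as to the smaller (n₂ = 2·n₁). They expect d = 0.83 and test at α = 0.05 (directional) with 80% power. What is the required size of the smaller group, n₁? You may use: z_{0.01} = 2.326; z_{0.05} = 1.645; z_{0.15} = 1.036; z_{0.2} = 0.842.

n₁ = 14

With allocation ratio k = n₂/n₁ = 2, Var(x̄₁−x̄₂) = σ²(1/n₁ + 1/(k·n₁)) = σ²·(k+1)/(k·n₁).
So n₁ = (1 + 1/k)·((z_{α} + z_β)/d)² = 1.500 × (2.487/0.83)².
n₁ = 1.500 × 8.98 = 13.5.
Round up: n₁ = 14, giving n₂ = 2 × 14 = 28.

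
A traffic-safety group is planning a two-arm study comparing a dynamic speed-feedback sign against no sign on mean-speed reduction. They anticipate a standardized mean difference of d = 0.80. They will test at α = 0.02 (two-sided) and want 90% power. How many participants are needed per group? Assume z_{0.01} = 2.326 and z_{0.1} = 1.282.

n = 41 per group

For two independent groups with equal n: n = 2·((z_{α/2} + z_β) / d)².
z_{α/2} + z_β = 2.326 + 1.282 = 3.608.
n = 2 × (3.608 / 0.80)² = 2 × 4.510² = 2 × 20.34 = 40.7.
Round up to the next whole participant.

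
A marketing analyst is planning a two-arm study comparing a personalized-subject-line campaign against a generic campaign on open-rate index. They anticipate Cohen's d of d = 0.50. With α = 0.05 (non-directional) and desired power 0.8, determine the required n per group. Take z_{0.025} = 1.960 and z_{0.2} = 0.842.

n = 63 per group

For two independent groups with equal n: n = 2·((z_{α/2} + z_β) / d)².
z_{α/2} + z_β = 1.960 + 0.842 = 2.802.
n = 2 × (2.802 / 0.50)² = 2 × 5.604² = 2 × 31.40 = 62.8.
Round up to the next whole participant.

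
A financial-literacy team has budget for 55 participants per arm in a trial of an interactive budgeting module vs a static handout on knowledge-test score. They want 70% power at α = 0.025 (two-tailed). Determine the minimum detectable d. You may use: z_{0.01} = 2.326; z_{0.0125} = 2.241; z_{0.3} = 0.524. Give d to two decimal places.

For two independent groups of n = 55 each: d_min = (z_{α/2} + z_β)·√(2/n).
z-sum = 2.241 + 0.524 = 2.765.
d_min = 2.765 × √(2/55) = 2.765 × 0.1907 = 0.527.

d_min ≈ 0.53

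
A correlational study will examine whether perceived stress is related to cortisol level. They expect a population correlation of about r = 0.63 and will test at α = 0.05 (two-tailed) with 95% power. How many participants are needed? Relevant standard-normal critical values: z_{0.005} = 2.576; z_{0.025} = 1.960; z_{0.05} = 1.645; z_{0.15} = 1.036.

Fisher's z: C = ½·ln((1+r)/(1−r)) = ½·ln(4.4054) = 0.7414.
n = ((z_{α/2} + z_β)/C)² + 3.
(1.960 + 1.645) / 0.7414 = 3.605 / 0.7414 = 4.862.
n = 4.862² + 3 = 23.64 + 3 = 26.6.
Round up.

n = 27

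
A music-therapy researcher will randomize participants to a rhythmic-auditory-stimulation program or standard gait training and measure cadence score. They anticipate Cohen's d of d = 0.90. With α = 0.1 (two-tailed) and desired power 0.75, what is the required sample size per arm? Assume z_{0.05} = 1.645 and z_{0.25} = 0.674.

For two independent groups with equal n: n = 2·((z_{α/2} + z_β) / d)².
z_{α/2} + z_β = 1.645 + 0.674 = 2.319.
n = 2 × (2.319 / 0.90)² = 2 × 2.577² = 2 × 6.64 = 13.3.
Round up to the next whole participant.

n = 14 per group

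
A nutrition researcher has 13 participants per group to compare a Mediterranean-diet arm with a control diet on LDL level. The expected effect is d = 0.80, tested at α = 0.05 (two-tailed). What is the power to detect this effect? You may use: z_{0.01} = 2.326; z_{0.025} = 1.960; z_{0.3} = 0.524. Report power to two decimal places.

power ≈ 0.53

For two equal groups, power = Φ(d·√(n/2) − z_{α/2}).
d·√(n/2) = 0.80 × √(13/2) = 0.80 × 2.550 = 2.040.
z_β = 2.040 − 1.960 = 0.080.
Power = Φ(0.080) = 0.532.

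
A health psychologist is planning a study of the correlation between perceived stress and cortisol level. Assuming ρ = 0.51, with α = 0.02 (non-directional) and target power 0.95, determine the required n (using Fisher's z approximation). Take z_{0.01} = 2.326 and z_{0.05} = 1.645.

n = 53

Fisher's z: C = ½·ln((1+r)/(1−r)) = ½·ln(3.0816) = 0.5627.
n = ((z_{α/2} + z_β)/C)² + 3.
(2.326 + 1.645) / 0.5627 = 3.971 / 0.5627 = 7.057.
n = 7.057² + 3 = 49.80 + 3 = 52.8.
Round up.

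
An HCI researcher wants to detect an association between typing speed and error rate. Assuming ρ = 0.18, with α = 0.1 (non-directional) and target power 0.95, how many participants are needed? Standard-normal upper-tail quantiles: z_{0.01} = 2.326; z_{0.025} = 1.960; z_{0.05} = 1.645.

n = 330

Fisher's z: C = ½·ln((1+r)/(1−r)) = ½·ln(1.4390) = 0.1820.
n = ((z_{α/2} + z_β)/C)² + 3.
(1.645 + 1.645) / 0.1820 = 3.290 / 0.1820 = 18.077.
n = 18.077² + 3 = 326.78 + 3 = 329.8.
Round up.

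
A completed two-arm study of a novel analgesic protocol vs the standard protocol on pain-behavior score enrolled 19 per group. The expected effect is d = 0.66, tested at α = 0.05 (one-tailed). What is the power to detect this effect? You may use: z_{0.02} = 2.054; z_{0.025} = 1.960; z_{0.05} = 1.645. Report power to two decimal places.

power ≈ 0.65

For two equal groups, power = Φ(d·√(n/2) − z_{α}).
d·√(n/2) = 0.66 × √(19/2) = 0.66 × 3.082 = 2.034.
z_β = 2.034 − 1.645 = 0.389.
Power = Φ(0.389) = 0.651.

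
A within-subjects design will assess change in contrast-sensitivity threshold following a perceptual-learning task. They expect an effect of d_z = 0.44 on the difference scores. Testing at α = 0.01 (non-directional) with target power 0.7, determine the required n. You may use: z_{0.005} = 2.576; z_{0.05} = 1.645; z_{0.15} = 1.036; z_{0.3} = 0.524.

n = 50 pairs

For a paired (one-sample on differences) test: n = ((z_{α/2} + z_β) / d)².
z_{α/2} + z_β = 2.576 + 0.524 = 3.100.
n = (3.100 / 0.44)² = 7.045² = 49.64.
Round up.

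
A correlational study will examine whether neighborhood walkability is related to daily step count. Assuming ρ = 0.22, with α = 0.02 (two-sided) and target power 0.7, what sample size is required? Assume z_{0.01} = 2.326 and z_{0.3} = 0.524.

n = 166

Fisher's z: C = ½·ln((1+r)/(1−r)) = ½·ln(1.5641) = 0.2237.
n = ((z_{α/2} + z_β)/C)² + 3.
(2.326 + 0.524) / 0.2237 = 2.850 / 0.2237 = 12.740.
n = 12.740² + 3 = 162.31 + 3 = 165.3.
Round up.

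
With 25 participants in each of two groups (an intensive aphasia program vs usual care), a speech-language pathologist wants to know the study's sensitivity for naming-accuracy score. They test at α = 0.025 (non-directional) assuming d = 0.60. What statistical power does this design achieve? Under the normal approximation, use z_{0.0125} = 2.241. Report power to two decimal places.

For two equal groups, power = Φ(d·√(n/2) − z_{α/2}).
d·√(n/2) = 0.60 × √(25/2) = 0.60 × 3.536 = 2.121.
z_β = 2.121 − 2.241 = -0.120.
Power = Φ(-0.120) = 0.452.

power ≈ 0.45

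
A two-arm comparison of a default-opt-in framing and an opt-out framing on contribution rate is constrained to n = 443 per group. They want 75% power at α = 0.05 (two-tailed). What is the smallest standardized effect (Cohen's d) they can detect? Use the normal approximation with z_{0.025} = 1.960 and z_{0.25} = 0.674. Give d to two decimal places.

d_min ≈ 0.18

For two independent groups of n = 443 each: d_min = (z_{α/2} + z_β)·√(2/n).
z-sum = 1.960 + 0.674 = 2.634.
d_min = 2.634 × √(2/443) = 2.634 × 0.0672 = 0.177.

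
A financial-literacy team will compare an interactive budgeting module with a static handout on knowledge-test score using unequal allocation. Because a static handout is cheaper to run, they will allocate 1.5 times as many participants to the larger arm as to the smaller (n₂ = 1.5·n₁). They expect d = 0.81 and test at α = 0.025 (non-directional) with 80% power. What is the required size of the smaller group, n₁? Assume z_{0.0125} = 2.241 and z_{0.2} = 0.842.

n₁ = 25

With allocation ratio k = n₂/n₁ = 1.5, Var(x̄₁−x̄₂) = σ²(1/n₁ + 1/(k·n₁)) = σ²·(k+1)/(k·n₁).
So n₁ = (1 + 1/k)·((z_{α/2} + z_β)/d)² = 1.667 × (3.083/0.81)².
n₁ = 1.667 × 14.49 = 24.1.
Round up: n₁ = 25, giving n₂ = ⌈1.5 × 25⌉ = ⌈37.5⌉ = 38.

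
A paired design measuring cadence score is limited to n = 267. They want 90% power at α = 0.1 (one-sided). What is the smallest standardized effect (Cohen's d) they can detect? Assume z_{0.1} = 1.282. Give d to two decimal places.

d_min ≈ 0.16

For a single sample (or paired design) of n = 267: d_min = (z_{α} + z_β)/√n.
z-sum = 1.282 + 1.282 = 2.564.
d_min = 2.564 / √267 = 2.564 / 16.340 = 0.157.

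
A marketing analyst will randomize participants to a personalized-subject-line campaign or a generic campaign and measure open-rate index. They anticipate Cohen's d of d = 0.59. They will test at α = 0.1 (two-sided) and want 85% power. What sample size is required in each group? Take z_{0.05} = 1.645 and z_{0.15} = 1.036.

n = 42 per group

For two independent groups with equal n: n = 2·((z_{α/2} + z_β) / d)².
z_{α/2} + z_β = 1.645 + 1.036 = 2.681.
n = 2 × (2.681 / 0.59)² = 2 × 4.544² = 2 × 20.65 = 41.3.
Round up to the next whole participant.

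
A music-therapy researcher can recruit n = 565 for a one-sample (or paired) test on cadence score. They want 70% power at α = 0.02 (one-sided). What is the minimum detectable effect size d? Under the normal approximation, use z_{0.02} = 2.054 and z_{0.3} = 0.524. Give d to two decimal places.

d_min ≈ 0.11

For a single sample (or paired design) of n = 565: d_min = (z_{α} + z_β)/√n.
z-sum = 2.054 + 0.524 = 2.578.
d_min = 2.578 / √565 = 2.578 / 23.770 = 0.108.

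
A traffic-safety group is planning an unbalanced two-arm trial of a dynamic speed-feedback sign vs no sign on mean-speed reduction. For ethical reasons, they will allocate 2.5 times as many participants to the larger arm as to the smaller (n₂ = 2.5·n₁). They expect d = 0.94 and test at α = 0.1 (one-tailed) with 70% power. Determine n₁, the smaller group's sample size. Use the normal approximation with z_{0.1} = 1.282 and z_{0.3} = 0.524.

With allocation ratio k = n₂/n₁ = 2.5, Var(x̄₁−x̄₂) = σ²(1/n₁ + 1/(k·n₁)) = σ²·(k+1)/(k·n₁).
So n₁ = (1 + 1/k)·((z_{α} + z_β)/d)² = 1.400 × (1.806/0.94)².
n₁ = 1.400 × 3.69 = 5.2.
Round up: n₁ = 6, giving n₂ = 2.5 × 6 = 15.

n₁ = 6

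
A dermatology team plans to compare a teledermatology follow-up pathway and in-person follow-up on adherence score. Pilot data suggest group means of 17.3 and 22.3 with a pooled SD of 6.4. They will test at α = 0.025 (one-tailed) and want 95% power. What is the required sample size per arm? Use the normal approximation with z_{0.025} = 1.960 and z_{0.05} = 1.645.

Cohen's d = |M₁ − M₂| / SD_pooled = |17.3 − 22.3| / 6.4 = 5.0 / 6.4 = 0.781.
For two independent groups with equal n: n = 2·((z_{α} + z_β) / d)².
z_{α} + z_β = 1.960 + 1.645 = 3.605.
n = 2 × (3.605 / 0.781)² = 2 × 4.616² = 2 × 21.31 = 42.6.
Round up to the next whole participant.

n = 43 per group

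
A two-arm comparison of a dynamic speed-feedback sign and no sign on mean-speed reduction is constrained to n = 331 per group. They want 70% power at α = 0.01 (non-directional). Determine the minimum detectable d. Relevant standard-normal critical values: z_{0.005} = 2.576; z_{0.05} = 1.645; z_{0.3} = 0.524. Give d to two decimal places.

d_min ≈ 0.24

For two independent groups of n = 331 each: d_min = (z_{α/2} + z_β)·√(2/n).
z-sum = 2.576 + 0.524 = 3.100.
d_min = 3.100 × √(2/331) = 3.100 × 0.0777 = 0.241.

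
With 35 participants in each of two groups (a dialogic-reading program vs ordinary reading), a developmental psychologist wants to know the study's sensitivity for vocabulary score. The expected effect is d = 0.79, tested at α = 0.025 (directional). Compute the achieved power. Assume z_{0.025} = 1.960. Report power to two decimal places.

For two equal groups, power = Φ(d·√(n/2) − z_{α}).
d·√(n/2) = 0.79 × √(35/2) = 0.79 × 4.183 = 3.305.
z_β = 3.305 − 1.960 = 1.345.
Power = Φ(1.345) = 0.911.

power ≈ 0.91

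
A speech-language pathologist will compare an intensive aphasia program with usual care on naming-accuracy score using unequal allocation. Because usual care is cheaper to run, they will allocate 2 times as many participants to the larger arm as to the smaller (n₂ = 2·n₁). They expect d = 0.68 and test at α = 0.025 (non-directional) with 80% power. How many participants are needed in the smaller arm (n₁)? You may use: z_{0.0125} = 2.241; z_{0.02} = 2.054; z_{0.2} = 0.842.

n₁ = 31

With allocation ratio k = n₂/n₁ = 2, Var(x̄₁−x̄₂) = σ²(1/n₁ + 1/(k·n₁)) = σ²·(k+1)/(k·n₁).
So n₁ = (1 + 1/k)·((z_{α/2} + z_β)/d)² = 1.500 × (3.083/0.68)².
n₁ = 1.500 × 20.56 = 30.8.
Round up: n₁ = 31, giving n₂ = 2 × 31 = 62.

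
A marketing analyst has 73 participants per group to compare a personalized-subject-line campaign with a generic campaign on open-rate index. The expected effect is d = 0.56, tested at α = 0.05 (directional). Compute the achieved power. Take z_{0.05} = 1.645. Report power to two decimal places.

power ≈ 0.96

For two equal groups, power = Φ(d·√(n/2) − z_{α}).
d·√(n/2) = 0.56 × √(73/2) = 0.56 × 6.042 = 3.383.
z_β = 3.383 − 1.645 = 1.738.
Power = Φ(1.738) = 0.959.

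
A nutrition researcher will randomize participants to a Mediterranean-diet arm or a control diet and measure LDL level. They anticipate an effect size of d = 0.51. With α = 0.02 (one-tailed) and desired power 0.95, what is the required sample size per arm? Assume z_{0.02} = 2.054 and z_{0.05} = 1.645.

n = 106 per group

For two independent groups with equal n: n = 2·((z_{α} + z_β) / d)².
z_{α} + z_β = 2.054 + 1.645 = 3.699.
n = 2 × (3.699 / 0.51)² = 2 × 7.253² = 2 × 52.61 = 105.2.
Round up to the next whole participant.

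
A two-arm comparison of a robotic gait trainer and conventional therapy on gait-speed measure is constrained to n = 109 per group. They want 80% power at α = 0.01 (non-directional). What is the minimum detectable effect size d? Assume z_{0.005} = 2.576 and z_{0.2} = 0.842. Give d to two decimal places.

d_min ≈ 0.46

For two independent groups of n = 109 each: d_min = (z_{α/2} + z_β)·√(2/n).
z-sum = 2.576 + 0.842 = 3.418.
d_min = 3.418 × √(2/109) = 3.418 × 0.1355 = 0.463.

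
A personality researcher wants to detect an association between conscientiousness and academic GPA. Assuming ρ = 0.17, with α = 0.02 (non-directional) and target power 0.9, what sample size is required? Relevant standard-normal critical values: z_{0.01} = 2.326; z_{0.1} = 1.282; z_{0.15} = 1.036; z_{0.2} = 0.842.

n = 445

Fisher's z: C = ½·ln((1+r)/(1−r)) = ½·ln(1.4096) = 0.1717.
n = ((z_{α/2} + z_β)/C)² + 3.
(2.326 + 1.282) / 0.1717 = 3.608 / 0.1717 = 21.013.
n = 21.013² + 3 = 441.56 + 3 = 444.6.
Round up.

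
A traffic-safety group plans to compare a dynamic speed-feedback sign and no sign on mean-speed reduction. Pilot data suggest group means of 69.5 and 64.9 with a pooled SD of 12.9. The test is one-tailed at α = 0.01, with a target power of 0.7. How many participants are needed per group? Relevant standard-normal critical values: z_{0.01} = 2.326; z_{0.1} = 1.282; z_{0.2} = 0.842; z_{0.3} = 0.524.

Cohen's d = |M₁ − M₂| / SD_pooled = |69.5 − 64.9| / 12.9 = 4.6 / 12.9 = 0.357.
For two independent groups with equal n: n = 2·((z_{α} + z_β) / d)².
z_{α} + z_β = 2.326 + 0.524 = 2.850.
n = 2 × (2.850 / 0.357)² = 2 × 7.983² = 2 × 63.73 = 127.5.
Round up to the next whole participant.

n = 128 per group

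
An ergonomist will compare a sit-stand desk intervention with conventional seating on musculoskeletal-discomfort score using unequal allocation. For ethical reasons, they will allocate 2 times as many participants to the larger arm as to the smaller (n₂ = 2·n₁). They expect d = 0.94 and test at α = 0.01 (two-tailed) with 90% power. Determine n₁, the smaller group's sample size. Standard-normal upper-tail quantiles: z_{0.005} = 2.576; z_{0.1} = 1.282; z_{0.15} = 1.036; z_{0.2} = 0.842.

n₁ = 26

With allocation ratio k = n₂/n₁ = 2, Var(x̄₁−x̄₂) = σ²(1/n₁ + 1/(k·n₁)) = σ²·(k+1)/(k·n₁).
So n₁ = (1 + 1/k)·((z_{α/2} + z_β)/d)² = 1.500 × (3.858/0.94)².
n₁ = 1.500 × 16.84 = 25.3.
Round up: n₁ = 26, giving n₂ = 2 × 26 = 52.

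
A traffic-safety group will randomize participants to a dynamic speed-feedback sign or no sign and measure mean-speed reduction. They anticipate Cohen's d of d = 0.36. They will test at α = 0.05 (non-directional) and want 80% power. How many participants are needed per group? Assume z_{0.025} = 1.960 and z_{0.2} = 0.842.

n = 122 per group

For two independent groups with equal n: n = 2·((z_{α/2} + z_β) / d)².
z_{α/2} + z_β = 1.960 + 0.842 = 2.802.
n = 2 × (2.802 / 0.36)² = 2 × 7.783² = 2 × 60.58 = 121.2.
Round up to the next whole participant.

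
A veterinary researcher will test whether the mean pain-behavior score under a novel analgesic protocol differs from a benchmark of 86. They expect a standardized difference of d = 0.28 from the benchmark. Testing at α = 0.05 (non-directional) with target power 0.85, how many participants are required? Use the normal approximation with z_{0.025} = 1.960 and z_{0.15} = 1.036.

n = 115

For a one-sample test: n = ((z_{α/2} + z_β) / d)².
z_{α/2} + z_β = 1.960 + 1.036 = 2.996.
n = (2.996 / 0.28)² = 10.700² = 114.49.
Round up.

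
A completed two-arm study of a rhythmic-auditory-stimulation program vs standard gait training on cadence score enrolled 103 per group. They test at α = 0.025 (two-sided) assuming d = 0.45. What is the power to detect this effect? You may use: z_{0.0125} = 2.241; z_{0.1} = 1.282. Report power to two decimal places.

power ≈ 0.84

For two equal groups, power = Φ(d·√(n/2) − z_{α/2}).
d·√(n/2) = 0.45 × √(103/2) = 0.45 × 7.176 = 3.229.
z_β = 3.229 − 2.241 = 0.988.
Power = Φ(0.988) = 0.839.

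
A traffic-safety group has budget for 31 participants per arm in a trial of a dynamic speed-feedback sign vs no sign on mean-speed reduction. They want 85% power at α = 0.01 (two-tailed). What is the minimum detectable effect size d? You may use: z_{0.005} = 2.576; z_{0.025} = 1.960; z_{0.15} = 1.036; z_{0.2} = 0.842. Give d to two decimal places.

For two independent groups of n = 31 each: d_min = (z_{α/2} + z_β)·√(2/n).
z-sum = 2.576 + 1.036 = 3.612.
d_min = 3.612 × √(2/31) = 3.612 × 0.2540 = 0.917.

d_min ≈ 0.92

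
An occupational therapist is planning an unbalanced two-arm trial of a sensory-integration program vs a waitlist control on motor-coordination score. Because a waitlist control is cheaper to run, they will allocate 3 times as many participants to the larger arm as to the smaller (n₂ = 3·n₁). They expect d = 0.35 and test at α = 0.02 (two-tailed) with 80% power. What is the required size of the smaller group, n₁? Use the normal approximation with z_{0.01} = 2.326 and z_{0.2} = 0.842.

n₁ = 110

With allocation ratio k = n₂/n₁ = 3, Var(x̄₁−x̄₂) = σ²(1/n₁ + 1/(k·n₁)) = σ²·(k+1)/(k·n₁).
So n₁ = (1 + 1/k)·((z_{α/2} + z_β)/d)² = 1.333 × (3.168/0.35)².
n₁ = 1.333 × 81.93 = 109.2.
Round up: n₁ = 110, giving n₂ = 3 × 110 = 330.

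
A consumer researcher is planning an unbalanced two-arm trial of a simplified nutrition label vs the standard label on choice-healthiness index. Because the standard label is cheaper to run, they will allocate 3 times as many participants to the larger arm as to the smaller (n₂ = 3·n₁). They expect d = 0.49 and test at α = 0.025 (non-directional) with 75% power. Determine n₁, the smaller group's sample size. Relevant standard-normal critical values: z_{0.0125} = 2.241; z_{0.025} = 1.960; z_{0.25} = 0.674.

With allocation ratio k = n₂/n₁ = 3, Var(x̄₁−x̄₂) = σ²(1/n₁ + 1/(k·n₁)) = σ²·(k+1)/(k·n₁).
So n₁ = (1 + 1/k)·((z_{α/2} + z_β)/d)² = 1.333 × (2.915/0.49)².
n₁ = 1.333 × 35.39 = 47.2.
Round up: n₁ = 48, giving n₂ = 3 × 48 = 144.

n₁ = 48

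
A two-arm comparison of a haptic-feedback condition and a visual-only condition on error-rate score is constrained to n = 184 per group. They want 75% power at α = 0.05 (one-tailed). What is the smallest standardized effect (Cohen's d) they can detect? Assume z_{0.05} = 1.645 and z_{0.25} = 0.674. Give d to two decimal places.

For two independent groups of n = 184 each: d_min = (z_{α} + z_β)·√(2/n).
z-sum = 1.645 + 0.674 = 2.319.
d_min = 2.319 × √(2/184) = 2.319 × 0.1043 = 0.242.

d_min ≈ 0.24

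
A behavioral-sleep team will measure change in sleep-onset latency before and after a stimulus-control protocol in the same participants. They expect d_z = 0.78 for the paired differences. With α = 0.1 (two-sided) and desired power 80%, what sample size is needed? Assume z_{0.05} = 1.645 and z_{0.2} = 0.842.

For a paired (one-sample on differences) test: n = ((z_{α/2} + z_β) / d)².
z_{α/2} + z_β = 1.645 + 0.842 = 2.487.
n = (2.487 / 0.78)² = 3.188² = 10.17.
Round up.

n = 11 pairs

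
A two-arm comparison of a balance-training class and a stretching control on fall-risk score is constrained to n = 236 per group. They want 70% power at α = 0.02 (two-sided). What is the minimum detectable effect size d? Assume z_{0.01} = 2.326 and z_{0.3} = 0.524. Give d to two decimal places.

d_min ≈ 0.26

For two independent groups of n = 236 each: d_min = (z_{α/2} + z_β)·√(2/n).
z-sum = 2.326 + 0.524 = 2.850.
d_min = 2.850 × √(2/236) = 2.850 × 0.0921 = 0.262.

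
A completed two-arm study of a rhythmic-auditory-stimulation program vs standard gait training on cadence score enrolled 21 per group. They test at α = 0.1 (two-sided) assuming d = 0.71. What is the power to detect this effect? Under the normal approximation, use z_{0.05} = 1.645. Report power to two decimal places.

power ≈ 0.74

For two equal groups, power = Φ(d·√(n/2) − z_{α/2}).
d·√(n/2) = 0.71 × √(21/2) = 0.71 × 3.240 = 2.301.
z_β = 2.301 − 1.645 = 0.656.
Power = Φ(0.656) = 0.744.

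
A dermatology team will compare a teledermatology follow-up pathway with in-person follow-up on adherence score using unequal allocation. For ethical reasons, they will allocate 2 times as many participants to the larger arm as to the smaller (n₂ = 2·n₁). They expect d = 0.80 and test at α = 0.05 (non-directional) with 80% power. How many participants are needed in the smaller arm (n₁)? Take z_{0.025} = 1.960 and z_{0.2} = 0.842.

n₁ = 19

With allocation ratio k = n₂/n₁ = 2, Var(x̄₁−x̄₂) = σ²(1/n₁ + 1/(k·n₁)) = σ²·(k+1)/(k·n₁).
So n₁ = (1 + 1/k)·((z_{α/2} + z_β)/d)² = 1.500 × (2.802/0.80)².
n₁ = 1.500 × 12.27 = 18.4.
Round up: n₁ = 19, giving n₂ = 2 × 19 = 38.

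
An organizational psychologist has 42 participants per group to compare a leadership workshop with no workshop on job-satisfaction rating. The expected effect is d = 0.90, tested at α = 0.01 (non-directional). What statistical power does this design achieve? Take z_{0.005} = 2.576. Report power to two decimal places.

For two equal groups, power = Φ(d·√(n/2) − z_{α/2}).
d·√(n/2) = 0.90 × √(42/2) = 0.90 × 4.583 = 4.124.
z_β = 4.124 − 2.576 = 1.548.
Power = Φ(1.548) = 0.939.

power ≈ 0.94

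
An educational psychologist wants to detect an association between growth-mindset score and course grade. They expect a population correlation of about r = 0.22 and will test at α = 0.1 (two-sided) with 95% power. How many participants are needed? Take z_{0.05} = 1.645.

Fisher's z: C = ½·ln((1+r)/(1−r)) = ½·ln(1.5641) = 0.2237.
n = ((z_{α/2} + z_β)/C)² + 3.
(1.645 + 1.645) / 0.2237 = 3.290 / 0.2237 = 14.707.
n = 14.707² + 3 = 216.30 + 3 = 219.3.
Round up.

n = 220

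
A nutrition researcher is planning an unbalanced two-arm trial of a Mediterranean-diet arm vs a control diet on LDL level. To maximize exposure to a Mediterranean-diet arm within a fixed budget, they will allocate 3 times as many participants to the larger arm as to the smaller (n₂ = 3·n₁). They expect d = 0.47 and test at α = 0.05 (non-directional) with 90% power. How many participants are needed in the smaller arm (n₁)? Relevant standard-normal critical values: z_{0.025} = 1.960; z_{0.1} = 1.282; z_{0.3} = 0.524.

n₁ = 64

With allocation ratio k = n₂/n₁ = 3, Var(x̄₁−x̄₂) = σ²(1/n₁ + 1/(k·n₁)) = σ²·(k+1)/(k·n₁).
So n₁ = (1 + 1/k)·((z_{α/2} + z_β)/d)² = 1.333 × (3.242/0.47)².
n₁ = 1.333 × 47.58 = 63.4.
Round up: n₁ = 64, giving n₂ = 3 × 64 = 192.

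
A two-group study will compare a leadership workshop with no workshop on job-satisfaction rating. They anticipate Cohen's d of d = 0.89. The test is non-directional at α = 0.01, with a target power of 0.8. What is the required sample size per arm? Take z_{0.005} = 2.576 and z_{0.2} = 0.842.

For two independent groups with equal n: n = 2·((z_{α/2} + z_β) / d)².
z_{α/2} + z_β = 2.576 + 0.842 = 3.418.
n = 2 × (3.418 / 0.89)² = 2 × 3.840² = 2 × 14.75 = 29.5.
Round up to the next whole participant.

n = 30 per group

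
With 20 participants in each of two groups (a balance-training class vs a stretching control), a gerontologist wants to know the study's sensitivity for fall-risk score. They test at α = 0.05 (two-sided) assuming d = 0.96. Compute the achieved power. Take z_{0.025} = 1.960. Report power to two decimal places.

power ≈ 0.86

For two equal groups, power = Φ(d·√(n/2) − z_{α/2}).
d·√(n/2) = 0.96 × √(20/2) = 0.96 × 3.162 = 3.036.
z_β = 3.036 − 1.960 = 1.076.
Power = Φ(1.076) = 0.859.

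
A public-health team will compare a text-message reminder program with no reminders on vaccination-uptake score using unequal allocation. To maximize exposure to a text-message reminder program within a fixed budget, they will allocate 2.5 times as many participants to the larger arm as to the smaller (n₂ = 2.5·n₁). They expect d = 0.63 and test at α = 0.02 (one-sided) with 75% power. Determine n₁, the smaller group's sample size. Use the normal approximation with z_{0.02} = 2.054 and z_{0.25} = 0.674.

n₁ = 27

With allocation ratio k = n₂/n₁ = 2.5, Var(x̄₁−x̄₂) = σ²(1/n₁ + 1/(k·n₁)) = σ²·(k+1)/(k·n₁).
So n₁ = (1 + 1/k)·((z_{α} + z_β)/d)² = 1.400 × (2.728/0.63)².
n₁ = 1.400 × 18.75 = 26.3.
Round up: n₁ = 27, giving n₂ = ⌈2.5 × 27⌉ = ⌈67.5⌉ = 68.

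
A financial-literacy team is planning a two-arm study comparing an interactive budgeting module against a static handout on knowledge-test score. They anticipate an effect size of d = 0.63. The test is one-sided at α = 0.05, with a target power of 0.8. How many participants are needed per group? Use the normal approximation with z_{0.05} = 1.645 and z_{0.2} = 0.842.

n = 32 per group

For two independent groups with equal n: n = 2·((z_{α} + z_β) / d)².
z_{α} + z_β = 1.645 + 0.842 = 2.487.
n = 2 × (2.487 / 0.63)² = 2 × 3.948² = 2 × 15.58 = 31.2.
Round up to the next whole participant.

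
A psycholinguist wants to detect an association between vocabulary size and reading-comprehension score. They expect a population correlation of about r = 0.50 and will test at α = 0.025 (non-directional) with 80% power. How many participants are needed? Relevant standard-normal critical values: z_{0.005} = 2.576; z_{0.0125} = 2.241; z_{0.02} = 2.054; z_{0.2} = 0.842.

n = 35

Fisher's z: C = ½·ln((1+r)/(1−r)) = ½·ln(3.0000) = 0.5493.
n = ((z_{α/2} + z_β)/C)² + 3.
(2.241 + 0.842) / 0.5493 = 3.083 / 0.5493 = 5.613.
n = 5.613² + 3 = 31.50 + 3 = 34.5.
Round up.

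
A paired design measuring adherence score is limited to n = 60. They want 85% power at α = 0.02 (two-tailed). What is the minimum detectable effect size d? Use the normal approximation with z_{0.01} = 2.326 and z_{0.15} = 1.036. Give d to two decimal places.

d_min ≈ 0.43

For a single sample (or paired design) of n = 60: d_min = (z_{α/2} + z_β)/√n.
z-sum = 2.326 + 1.036 = 3.362.
d_min = 3.362 / √60 = 3.362 / 7.746 = 0.434.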